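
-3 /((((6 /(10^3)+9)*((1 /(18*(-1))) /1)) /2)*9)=2000 /1501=1.33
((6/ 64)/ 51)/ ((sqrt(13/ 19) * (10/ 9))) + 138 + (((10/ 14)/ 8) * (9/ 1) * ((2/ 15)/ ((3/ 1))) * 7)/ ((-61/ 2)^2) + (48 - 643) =-457.00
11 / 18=0.61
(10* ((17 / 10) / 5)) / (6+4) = 17 / 50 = 0.34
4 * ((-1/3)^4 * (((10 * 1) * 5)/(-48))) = -25/486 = -0.05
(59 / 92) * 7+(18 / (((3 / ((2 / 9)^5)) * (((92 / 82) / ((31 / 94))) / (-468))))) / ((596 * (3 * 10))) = 94879371659 / 21135474180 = 4.49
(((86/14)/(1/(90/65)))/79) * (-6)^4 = 1003104/7189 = 139.53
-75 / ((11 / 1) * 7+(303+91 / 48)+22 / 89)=-0.20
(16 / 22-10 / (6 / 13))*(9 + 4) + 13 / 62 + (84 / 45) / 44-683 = -9769241 / 10230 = -954.96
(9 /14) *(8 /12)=3 /7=0.43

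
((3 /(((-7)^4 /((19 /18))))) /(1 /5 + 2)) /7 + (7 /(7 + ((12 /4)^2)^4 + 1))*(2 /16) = 0.00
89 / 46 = 1.93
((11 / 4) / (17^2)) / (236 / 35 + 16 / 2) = 385 / 596496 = 0.00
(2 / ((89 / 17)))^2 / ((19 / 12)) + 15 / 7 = 2354589 / 1053493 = 2.24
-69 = -69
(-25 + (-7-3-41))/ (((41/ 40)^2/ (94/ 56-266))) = 224990400/ 11767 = 19120.46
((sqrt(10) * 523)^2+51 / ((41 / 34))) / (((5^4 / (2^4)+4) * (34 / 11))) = 9869078912 / 480233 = 20550.61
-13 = -13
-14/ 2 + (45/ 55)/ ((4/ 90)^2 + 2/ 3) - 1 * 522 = -7860701/ 14894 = -527.78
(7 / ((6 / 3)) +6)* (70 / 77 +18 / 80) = 9481 / 880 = 10.77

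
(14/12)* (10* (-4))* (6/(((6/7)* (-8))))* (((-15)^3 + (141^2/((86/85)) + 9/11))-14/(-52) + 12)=24537822365/36894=665089.78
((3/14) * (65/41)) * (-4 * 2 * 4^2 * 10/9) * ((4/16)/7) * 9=-15.53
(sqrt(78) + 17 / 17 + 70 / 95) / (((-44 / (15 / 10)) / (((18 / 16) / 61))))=-0.01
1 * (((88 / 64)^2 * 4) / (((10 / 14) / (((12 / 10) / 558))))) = 847 / 37200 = 0.02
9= 9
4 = 4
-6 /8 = -3 /4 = -0.75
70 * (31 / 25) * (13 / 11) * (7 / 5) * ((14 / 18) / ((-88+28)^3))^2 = 967603 / 519631200000000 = 0.00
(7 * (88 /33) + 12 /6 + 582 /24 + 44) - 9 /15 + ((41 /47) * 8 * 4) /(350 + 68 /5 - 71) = 364758139 /4125660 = 88.41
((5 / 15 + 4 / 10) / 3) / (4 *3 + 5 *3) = 11 / 1215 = 0.01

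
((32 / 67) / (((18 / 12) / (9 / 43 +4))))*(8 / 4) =23168 / 8643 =2.68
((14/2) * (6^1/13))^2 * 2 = 3528/169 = 20.88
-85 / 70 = -17 / 14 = -1.21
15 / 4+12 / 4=27 / 4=6.75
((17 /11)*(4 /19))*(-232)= -15776 /209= -75.48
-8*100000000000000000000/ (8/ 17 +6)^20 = -32513851253180580179212808/ 672749994932560009201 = -48329.77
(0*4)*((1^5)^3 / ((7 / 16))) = 0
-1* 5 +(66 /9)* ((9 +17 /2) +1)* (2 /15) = 589 /45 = 13.09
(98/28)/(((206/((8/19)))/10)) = 140/1957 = 0.07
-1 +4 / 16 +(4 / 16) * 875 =218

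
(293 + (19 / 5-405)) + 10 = -491 / 5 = -98.20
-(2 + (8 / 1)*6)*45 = -2250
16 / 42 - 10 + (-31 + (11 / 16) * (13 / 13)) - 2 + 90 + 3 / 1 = 17159 / 336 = 51.07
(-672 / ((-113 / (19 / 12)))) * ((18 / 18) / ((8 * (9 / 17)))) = 2261 / 1017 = 2.22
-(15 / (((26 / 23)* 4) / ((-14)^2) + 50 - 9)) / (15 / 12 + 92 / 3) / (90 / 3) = -0.00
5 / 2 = 2.50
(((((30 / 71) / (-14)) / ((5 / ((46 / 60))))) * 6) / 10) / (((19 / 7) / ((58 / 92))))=-87 / 134900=-0.00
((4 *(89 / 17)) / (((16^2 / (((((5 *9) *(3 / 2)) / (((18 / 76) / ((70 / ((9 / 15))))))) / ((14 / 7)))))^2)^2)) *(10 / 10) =372467025.97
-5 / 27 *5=-25 / 27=-0.93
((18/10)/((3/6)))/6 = 3/5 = 0.60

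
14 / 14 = 1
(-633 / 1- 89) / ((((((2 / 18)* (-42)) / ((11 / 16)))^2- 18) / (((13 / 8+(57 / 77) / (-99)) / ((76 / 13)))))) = -24364821 / 3424288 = -7.12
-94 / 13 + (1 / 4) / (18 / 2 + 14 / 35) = -17607 / 2444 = -7.20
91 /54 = 1.69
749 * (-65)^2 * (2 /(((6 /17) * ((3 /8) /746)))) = 321060048400 /9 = 35673338711.11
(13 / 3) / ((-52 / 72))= -6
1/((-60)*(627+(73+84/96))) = -2/84105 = -0.00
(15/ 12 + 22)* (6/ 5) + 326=3539/ 10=353.90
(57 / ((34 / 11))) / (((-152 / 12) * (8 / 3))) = -297 / 544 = -0.55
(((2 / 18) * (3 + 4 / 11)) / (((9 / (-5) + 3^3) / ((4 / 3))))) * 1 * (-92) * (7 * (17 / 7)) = -578680 / 18711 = -30.93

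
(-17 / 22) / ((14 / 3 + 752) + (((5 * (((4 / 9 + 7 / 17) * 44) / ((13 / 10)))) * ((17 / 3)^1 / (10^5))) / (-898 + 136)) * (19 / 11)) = -1136713500 / 1113087662621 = -0.00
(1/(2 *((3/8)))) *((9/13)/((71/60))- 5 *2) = -34760/2769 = -12.55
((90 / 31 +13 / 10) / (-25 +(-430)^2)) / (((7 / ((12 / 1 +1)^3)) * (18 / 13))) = 0.01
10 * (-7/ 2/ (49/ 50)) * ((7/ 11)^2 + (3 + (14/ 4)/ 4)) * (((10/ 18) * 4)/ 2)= -863125/ 5082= -169.84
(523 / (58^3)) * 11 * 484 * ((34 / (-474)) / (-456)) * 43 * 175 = 89050255525 / 5271536016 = 16.89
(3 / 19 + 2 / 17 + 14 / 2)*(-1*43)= -312.85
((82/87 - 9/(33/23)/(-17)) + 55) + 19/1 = 1225243/16269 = 75.31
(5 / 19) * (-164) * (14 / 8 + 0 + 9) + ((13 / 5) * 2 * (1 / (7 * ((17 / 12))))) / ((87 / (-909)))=-469.43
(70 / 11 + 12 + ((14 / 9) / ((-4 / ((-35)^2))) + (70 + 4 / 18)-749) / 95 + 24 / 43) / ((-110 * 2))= -1823137 / 59314200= -0.03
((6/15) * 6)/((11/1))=12/55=0.22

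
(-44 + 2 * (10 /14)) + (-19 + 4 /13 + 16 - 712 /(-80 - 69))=-548939 /13559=-40.49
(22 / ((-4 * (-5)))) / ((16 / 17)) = 1.17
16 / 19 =0.84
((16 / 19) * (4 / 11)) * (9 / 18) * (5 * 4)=640 / 209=3.06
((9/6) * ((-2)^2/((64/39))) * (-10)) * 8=-585/2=-292.50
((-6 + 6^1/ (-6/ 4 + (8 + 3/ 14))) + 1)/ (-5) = 193/ 235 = 0.82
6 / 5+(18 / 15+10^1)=62 / 5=12.40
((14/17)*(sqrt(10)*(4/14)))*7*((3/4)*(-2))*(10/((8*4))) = -105*sqrt(10)/136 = -2.44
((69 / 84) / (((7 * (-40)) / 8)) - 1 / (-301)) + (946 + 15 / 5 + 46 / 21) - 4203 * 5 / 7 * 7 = -2536469347 / 126420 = -20063.83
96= 96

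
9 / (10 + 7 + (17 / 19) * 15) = 171 / 578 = 0.30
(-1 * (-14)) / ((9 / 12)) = 56 / 3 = 18.67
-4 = -4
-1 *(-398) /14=199 /7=28.43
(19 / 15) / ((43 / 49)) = 931 / 645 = 1.44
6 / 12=1 / 2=0.50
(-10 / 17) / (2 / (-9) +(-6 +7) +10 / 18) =-15 / 34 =-0.44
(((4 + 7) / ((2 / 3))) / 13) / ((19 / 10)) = 165 / 247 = 0.67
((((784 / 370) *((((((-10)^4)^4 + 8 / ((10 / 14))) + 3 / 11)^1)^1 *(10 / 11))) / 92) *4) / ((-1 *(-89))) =18747826086956543248 / 1992265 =9410307407376.30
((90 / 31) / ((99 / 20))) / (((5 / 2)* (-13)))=-80 / 4433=-0.02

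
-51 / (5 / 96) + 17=-4811 / 5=-962.20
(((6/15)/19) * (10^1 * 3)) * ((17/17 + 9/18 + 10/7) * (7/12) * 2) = 41/19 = 2.16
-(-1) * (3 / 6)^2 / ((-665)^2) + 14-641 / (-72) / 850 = 15167274461 / 1082566800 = 14.01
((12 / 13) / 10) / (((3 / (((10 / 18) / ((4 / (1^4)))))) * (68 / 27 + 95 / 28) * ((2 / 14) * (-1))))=-294 / 58097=-0.01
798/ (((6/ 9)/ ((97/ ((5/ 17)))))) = 1973853/ 5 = 394770.60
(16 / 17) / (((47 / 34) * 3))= 32 / 141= 0.23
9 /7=1.29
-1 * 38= -38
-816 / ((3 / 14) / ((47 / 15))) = -178976 / 15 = -11931.73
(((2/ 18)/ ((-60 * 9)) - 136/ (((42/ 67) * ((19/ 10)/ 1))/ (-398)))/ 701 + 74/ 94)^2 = 1952734124330096472430081/ 453531621060565059600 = 4305.62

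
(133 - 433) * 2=-600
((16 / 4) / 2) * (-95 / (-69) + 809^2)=90318568 / 69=1308964.75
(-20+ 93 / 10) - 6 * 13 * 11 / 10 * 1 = -193 / 2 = -96.50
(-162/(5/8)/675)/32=-3/250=-0.01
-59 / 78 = -0.76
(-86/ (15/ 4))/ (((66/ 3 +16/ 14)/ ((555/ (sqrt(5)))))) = -44548 * sqrt(5)/ 405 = -245.96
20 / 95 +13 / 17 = 315 / 323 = 0.98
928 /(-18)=-464 /9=-51.56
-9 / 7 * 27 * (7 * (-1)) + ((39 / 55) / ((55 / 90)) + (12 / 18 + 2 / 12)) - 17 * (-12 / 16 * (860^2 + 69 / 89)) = 6093200273191 / 646140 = 9430154.88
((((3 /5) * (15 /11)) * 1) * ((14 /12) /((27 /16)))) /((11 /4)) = 224 /1089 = 0.21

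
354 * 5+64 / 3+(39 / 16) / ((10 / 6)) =430271 / 240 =1792.80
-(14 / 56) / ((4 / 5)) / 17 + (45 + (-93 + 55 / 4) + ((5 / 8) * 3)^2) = -33459 / 1088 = -30.75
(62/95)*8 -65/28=7713/2660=2.90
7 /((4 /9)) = 63 /4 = 15.75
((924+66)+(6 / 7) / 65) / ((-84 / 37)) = -1388906 / 3185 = -436.08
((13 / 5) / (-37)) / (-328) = 13 / 60680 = 0.00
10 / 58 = 5 / 29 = 0.17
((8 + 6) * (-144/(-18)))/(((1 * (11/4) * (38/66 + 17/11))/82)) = 7872/5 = 1574.40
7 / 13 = 0.54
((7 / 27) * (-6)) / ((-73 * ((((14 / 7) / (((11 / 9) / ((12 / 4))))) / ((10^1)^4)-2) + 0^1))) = -770000 / 72252261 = -0.01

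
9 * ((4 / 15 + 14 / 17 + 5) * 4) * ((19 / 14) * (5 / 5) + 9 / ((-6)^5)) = 12736153 / 42840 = 297.30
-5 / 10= -1 / 2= -0.50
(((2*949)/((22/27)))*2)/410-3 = 18858/2255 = 8.36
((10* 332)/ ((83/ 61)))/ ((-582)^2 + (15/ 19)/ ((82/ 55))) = 3801520/ 527732817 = 0.01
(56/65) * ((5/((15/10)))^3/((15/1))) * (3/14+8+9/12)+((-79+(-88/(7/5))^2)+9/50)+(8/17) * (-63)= 169360923391/43857450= 3861.62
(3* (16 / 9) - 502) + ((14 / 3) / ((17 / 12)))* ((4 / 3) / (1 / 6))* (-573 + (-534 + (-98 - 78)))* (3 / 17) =-5603666 / 867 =-6463.28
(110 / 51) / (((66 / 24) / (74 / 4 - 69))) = -2020 / 51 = -39.61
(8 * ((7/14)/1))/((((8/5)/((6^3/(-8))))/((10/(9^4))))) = -25/243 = -0.10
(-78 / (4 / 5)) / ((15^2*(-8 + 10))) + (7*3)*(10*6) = 75587 / 60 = 1259.78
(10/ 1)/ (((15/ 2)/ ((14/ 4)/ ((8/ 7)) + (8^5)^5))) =201487636602438195784379/ 4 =50371909150609548946094.75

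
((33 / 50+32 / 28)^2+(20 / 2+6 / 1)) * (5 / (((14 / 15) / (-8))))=-825.01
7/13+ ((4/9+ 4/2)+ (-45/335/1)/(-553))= 12931852/4334967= 2.98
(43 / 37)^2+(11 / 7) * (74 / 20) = 686613 / 95830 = 7.16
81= 81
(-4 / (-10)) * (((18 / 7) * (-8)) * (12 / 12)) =-8.23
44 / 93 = 0.47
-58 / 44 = -29 / 22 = -1.32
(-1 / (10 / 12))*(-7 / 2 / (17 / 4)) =84 / 85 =0.99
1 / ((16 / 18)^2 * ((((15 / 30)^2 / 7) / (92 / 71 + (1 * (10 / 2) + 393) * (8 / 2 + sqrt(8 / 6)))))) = 37611 * sqrt(3) / 4 + 16035327 / 284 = 72748.46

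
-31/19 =-1.63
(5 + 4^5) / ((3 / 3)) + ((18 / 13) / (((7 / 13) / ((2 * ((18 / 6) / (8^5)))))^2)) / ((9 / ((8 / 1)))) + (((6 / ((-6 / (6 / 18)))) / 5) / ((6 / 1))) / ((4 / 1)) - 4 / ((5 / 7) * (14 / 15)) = 1023.00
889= 889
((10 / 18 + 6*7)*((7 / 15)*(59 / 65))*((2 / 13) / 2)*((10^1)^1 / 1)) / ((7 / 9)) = 17.83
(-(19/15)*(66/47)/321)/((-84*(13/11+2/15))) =0.00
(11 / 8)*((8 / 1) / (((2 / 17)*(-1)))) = -187 / 2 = -93.50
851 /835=1.02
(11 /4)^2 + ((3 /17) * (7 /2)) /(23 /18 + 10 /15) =10717 /1360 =7.88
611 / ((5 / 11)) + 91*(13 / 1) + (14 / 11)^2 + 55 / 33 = 4592833 / 1815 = 2530.49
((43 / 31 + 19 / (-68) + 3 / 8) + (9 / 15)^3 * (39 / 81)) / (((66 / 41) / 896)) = 1919876168 / 2173875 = 883.16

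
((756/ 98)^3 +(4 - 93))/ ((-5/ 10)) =-253874/ 343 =-740.16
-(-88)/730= 44/365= 0.12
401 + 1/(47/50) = 18897/47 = 402.06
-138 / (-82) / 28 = 69 / 1148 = 0.06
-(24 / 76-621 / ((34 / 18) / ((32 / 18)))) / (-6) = -31447 / 323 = -97.36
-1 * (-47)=47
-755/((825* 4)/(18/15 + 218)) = -41374/825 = -50.15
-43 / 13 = -3.31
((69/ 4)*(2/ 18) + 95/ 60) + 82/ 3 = 185/ 6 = 30.83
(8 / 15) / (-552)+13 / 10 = 2689 / 2070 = 1.30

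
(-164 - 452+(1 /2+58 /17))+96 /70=-726753 /1190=-610.72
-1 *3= -3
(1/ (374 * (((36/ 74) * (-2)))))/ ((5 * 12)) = -37/ 807840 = -0.00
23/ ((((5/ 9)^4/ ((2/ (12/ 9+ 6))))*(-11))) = -452709/ 75625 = -5.99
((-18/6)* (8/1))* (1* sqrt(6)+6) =-144 - 24* sqrt(6) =-202.79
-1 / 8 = -0.12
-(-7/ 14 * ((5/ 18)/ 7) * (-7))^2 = -25/ 1296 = -0.02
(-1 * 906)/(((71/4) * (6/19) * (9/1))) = -11476/639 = -17.96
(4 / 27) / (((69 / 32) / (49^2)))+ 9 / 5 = 1553407 / 9315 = 166.76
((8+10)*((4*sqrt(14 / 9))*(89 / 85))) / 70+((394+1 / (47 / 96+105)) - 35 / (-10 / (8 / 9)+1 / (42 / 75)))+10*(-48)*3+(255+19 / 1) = -412366352 / 536731+1068*sqrt(14) / 2975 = -766.95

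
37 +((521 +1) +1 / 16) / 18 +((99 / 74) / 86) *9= 30307471 / 458208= 66.14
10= 10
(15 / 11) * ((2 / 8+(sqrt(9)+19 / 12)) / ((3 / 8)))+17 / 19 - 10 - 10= -959 / 627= -1.53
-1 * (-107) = 107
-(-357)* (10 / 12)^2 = 2975 / 12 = 247.92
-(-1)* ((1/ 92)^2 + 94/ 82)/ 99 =397849/ 34355376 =0.01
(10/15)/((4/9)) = 3/2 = 1.50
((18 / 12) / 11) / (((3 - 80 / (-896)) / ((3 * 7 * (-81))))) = -142884 / 1903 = -75.08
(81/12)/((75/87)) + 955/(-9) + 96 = -2053/900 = -2.28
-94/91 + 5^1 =361/91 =3.97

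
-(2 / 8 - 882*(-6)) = -21169 / 4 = -5292.25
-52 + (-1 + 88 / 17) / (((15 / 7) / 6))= -3426 / 85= -40.31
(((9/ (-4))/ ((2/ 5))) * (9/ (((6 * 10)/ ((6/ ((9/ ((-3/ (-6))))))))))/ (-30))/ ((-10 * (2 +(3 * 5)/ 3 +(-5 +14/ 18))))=-27/ 80000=-0.00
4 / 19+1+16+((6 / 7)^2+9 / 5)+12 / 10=19500 / 931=20.95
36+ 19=55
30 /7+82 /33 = 1564 /231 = 6.77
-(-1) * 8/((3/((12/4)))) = 8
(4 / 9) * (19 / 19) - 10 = -86 / 9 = -9.56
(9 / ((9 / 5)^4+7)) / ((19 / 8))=5625 / 25973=0.22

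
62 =62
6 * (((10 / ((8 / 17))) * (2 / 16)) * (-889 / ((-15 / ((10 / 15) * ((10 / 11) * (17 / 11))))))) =1284605 / 1452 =884.71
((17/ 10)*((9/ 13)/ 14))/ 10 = 153/ 18200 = 0.01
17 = 17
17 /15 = 1.13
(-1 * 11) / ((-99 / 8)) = 8 / 9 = 0.89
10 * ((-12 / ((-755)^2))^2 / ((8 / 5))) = 36 / 12997140025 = 0.00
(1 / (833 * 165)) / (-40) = -0.00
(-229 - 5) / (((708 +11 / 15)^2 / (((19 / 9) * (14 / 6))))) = -259350 / 113018161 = -0.00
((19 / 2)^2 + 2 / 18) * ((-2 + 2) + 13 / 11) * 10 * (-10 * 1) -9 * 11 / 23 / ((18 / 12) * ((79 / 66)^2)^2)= -947240966785199 / 88689334437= -10680.44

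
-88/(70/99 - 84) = 4356/4123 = 1.06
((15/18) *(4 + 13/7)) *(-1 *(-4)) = 410/21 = 19.52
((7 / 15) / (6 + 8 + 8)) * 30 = 7 / 11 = 0.64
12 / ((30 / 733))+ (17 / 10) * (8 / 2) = 300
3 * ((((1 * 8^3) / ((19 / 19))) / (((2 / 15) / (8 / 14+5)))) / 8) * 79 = 4436640 / 7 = 633805.71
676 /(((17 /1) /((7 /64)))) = 1183 /272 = 4.35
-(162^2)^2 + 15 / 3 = -688747531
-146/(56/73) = -5329/28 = -190.32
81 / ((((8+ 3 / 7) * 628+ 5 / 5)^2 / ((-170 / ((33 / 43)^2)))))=-15402170 / 18464189689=-0.00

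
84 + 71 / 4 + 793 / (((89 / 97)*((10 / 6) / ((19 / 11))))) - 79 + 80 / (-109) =1958627797 / 2134220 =917.73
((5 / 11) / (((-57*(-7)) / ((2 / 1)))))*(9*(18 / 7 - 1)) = 30 / 931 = 0.03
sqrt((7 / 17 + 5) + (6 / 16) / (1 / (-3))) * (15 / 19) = 15 * sqrt(19822) / 1292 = 1.63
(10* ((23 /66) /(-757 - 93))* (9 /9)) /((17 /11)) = -23 /8670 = -0.00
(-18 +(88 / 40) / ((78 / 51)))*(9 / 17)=-19377 / 2210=-8.77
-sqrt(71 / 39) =-sqrt(2769) / 39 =-1.35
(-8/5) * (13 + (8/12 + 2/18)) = -992/45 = -22.04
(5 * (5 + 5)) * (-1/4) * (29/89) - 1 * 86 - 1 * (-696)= 107855/178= 605.93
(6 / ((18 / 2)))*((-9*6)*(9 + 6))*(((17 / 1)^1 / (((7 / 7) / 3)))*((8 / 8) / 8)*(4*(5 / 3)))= -22950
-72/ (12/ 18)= -108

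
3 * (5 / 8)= 15 / 8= 1.88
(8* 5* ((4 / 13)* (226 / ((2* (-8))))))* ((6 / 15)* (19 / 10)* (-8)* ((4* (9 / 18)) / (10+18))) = 75.50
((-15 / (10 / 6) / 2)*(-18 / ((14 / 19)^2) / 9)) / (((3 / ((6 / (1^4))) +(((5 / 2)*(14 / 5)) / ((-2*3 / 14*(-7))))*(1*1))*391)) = 0.01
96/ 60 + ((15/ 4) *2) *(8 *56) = 3361.60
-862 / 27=-31.93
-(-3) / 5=3 / 5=0.60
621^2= 385641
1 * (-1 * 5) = -5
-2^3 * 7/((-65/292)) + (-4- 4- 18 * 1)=225.57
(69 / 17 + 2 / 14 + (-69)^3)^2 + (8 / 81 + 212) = 107915402730.92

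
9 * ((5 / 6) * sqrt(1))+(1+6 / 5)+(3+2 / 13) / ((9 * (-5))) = 11267 / 1170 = 9.63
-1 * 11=-11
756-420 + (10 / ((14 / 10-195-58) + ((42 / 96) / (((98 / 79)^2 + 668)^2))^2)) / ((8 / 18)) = 32981025337448131158926460355667568 / 98183945530466742723477340026763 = 335.91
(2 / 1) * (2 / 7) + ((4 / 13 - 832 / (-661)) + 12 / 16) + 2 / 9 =6734597 / 2165436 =3.11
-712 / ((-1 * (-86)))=-356 / 43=-8.28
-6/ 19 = -0.32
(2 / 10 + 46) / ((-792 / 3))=-7 / 40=-0.18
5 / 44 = 0.11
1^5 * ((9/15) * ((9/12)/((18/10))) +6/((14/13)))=163/28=5.82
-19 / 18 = -1.06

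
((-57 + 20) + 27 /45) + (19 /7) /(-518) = -660027 /18130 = -36.41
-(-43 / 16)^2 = -1849 / 256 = -7.22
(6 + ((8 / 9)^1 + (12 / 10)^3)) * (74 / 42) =15.18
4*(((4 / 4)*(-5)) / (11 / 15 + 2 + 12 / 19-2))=-5700 / 389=-14.65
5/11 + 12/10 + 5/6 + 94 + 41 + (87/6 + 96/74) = 935806/6105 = 153.29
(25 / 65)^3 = 125 / 2197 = 0.06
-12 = -12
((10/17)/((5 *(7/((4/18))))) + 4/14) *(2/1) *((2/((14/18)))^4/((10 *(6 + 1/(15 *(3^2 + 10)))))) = 0.42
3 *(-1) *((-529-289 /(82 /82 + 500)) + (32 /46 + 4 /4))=6082775 /3841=1583.64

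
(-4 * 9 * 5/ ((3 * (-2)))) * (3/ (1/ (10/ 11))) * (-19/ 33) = -5700/ 121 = -47.11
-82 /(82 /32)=-32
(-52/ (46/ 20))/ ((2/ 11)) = -2860/ 23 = -124.35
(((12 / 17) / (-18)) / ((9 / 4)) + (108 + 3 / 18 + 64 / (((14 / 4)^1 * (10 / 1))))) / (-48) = -3533587 / 1542240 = -2.29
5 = 5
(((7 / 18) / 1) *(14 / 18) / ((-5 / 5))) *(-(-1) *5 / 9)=-245 / 1458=-0.17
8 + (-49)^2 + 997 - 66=3340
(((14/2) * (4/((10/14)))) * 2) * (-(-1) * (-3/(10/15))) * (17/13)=-29988/65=-461.35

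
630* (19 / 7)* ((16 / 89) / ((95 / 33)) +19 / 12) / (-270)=-166981 / 16020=-10.42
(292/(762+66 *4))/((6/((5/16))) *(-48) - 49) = -730/2489589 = -0.00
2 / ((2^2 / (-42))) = -21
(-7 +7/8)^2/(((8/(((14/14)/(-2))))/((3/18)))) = -2401/6144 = -0.39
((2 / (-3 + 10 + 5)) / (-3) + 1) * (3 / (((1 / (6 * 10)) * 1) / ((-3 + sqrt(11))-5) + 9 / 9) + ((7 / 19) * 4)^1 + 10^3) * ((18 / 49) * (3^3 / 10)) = 940.94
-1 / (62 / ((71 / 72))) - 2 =-8999 / 4464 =-2.02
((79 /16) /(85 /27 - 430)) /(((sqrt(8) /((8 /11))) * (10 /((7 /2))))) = -14931 * sqrt(2) /20284000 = -0.00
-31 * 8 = -248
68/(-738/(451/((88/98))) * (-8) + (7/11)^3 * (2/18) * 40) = 9978507/1893046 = 5.27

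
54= 54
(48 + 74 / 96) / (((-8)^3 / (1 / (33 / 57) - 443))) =1893869 / 45056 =42.03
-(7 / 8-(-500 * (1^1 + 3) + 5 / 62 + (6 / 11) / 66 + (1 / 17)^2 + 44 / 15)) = -259889586467 / 130084680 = -1997.85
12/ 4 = 3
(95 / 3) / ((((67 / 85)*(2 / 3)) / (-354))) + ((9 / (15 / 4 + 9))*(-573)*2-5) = -25224754 / 1139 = -22146.40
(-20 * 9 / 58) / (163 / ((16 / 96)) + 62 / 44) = -1980 / 624863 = -0.00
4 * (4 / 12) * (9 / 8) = 3 / 2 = 1.50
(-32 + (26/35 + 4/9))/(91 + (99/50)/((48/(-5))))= -310592/915201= -0.34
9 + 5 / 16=149 / 16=9.31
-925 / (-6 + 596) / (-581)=185 / 68558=0.00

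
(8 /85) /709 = 8 /60265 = 0.00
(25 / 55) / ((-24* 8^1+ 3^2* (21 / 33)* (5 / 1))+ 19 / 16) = -80 / 28543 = -0.00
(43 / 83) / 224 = 43 / 18592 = 0.00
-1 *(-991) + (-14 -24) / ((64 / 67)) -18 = 933.22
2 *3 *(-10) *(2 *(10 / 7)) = -1200 / 7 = -171.43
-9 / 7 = -1.29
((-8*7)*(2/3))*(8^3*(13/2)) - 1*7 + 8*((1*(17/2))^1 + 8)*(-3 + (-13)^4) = 10936211/3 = 3645403.67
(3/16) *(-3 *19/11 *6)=-513/88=-5.83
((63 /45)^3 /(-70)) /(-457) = 49 /571250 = 0.00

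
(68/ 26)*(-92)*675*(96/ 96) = -2111400/ 13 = -162415.38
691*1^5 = 691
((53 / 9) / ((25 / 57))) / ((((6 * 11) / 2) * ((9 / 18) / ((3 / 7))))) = 2014 / 5775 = 0.35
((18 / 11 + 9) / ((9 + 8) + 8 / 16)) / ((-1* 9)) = -26 / 385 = -0.07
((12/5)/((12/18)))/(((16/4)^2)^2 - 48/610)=549/39028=0.01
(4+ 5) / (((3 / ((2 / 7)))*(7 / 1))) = 6 / 49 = 0.12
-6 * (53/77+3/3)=-780/77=-10.13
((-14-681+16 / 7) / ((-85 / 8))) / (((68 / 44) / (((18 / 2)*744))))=2857263552 / 10115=282477.86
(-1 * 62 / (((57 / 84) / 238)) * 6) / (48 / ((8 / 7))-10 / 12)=-14874048 / 4693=-3169.41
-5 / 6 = -0.83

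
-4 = -4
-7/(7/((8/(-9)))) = 8/9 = 0.89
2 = 2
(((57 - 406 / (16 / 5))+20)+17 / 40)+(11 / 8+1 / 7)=-47.93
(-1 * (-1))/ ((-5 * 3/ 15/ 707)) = -707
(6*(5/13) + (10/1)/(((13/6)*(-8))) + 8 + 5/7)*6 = 5703/91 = 62.67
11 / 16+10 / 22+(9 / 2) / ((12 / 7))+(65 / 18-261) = -401737 / 1584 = -253.62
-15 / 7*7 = -15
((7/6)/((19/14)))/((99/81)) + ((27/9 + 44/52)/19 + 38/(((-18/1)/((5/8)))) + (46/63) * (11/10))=0.39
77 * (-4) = -308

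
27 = 27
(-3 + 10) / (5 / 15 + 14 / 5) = 105 / 47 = 2.23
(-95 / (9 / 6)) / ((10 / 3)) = -19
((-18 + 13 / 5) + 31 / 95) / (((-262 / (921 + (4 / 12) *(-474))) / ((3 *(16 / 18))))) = 4370464 / 37335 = 117.06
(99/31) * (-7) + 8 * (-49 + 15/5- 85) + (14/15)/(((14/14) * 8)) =-1990643/1860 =-1070.24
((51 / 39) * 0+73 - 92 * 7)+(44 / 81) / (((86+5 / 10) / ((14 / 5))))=-40005883 / 70065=-570.98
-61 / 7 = -8.71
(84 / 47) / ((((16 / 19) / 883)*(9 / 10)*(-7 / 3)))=-83885 / 94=-892.39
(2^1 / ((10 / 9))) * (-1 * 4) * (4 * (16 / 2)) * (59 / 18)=-3776 / 5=-755.20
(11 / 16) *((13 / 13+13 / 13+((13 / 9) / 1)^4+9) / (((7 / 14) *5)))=277013 / 65610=4.22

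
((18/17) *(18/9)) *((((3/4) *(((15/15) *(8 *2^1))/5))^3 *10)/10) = 62208/2125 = 29.27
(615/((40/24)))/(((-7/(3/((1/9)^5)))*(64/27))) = -1764915561/448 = -3939543.66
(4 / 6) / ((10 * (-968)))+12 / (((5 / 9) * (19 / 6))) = 6.82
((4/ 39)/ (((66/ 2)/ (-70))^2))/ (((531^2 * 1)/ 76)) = 1489600/ 11975165631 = 0.00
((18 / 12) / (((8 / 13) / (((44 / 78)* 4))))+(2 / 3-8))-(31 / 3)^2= -1955 / 18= -108.61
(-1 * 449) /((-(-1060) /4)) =-449 /265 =-1.69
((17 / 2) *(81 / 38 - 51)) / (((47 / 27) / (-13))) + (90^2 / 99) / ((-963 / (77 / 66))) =39124768589 / 12612732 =3102.01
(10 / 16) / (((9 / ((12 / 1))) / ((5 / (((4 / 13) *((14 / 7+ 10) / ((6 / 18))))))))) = 325 / 864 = 0.38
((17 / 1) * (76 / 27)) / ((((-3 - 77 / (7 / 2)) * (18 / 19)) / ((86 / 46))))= -527782 / 139725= -3.78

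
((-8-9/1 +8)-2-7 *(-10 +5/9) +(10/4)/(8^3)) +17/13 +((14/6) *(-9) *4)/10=28768109/599040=48.02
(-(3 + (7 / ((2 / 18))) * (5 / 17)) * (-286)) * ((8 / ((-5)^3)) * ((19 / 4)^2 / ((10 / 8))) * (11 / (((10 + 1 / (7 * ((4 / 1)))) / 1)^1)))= -23277430176 / 2985625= -7796.50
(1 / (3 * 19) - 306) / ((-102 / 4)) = 34882 / 2907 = 12.00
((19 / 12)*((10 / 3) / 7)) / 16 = 95 / 2016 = 0.05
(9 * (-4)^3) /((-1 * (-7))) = -82.29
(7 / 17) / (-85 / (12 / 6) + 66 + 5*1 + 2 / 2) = 14 / 1003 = 0.01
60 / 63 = 20 / 21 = 0.95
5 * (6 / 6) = 5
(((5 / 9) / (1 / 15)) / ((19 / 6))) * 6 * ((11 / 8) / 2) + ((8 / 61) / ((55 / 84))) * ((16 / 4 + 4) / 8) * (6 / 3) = 2870019 / 254980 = 11.26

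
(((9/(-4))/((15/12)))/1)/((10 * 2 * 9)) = -1/100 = -0.01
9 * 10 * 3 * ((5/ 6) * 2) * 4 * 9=16200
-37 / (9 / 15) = -185 / 3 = -61.67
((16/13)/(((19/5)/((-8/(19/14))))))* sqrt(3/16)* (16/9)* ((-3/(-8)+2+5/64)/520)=-2198* sqrt(3)/549081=-0.01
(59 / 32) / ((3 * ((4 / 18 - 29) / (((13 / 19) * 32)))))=-2301 / 4921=-0.47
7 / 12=0.58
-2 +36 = 34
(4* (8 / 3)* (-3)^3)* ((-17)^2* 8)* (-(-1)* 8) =-5326848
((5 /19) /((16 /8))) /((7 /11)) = 55 /266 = 0.21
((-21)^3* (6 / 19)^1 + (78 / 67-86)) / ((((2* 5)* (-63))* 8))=273637 / 458280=0.60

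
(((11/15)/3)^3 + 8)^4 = 4126.00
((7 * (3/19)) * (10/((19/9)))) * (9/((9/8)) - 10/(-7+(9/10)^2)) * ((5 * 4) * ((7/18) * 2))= 174988800/223459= 783.09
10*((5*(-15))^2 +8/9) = 506330/9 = 56258.89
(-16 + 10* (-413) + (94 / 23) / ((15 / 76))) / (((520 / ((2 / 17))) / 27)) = -6404517 / 254150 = -25.20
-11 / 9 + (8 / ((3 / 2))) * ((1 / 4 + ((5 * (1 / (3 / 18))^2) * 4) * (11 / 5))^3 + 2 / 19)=21206542895.42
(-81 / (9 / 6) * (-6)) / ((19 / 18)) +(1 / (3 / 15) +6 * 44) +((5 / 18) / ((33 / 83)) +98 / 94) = 306430283 / 530442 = 577.69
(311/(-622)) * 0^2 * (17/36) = 0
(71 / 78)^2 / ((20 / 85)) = 85697 / 24336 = 3.52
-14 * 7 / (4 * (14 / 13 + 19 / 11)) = -7007 / 802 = -8.74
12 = 12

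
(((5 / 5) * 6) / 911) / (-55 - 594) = -6 / 591239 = -0.00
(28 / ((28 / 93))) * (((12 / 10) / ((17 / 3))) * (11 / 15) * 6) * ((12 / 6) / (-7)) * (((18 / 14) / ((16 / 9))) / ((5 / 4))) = -1491534 / 104125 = -14.32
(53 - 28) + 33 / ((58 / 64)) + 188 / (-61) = 103189 / 1769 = 58.33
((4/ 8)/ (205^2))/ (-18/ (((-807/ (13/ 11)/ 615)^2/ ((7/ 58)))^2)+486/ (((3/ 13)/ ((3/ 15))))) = 64472699759733001/ 2281518655283176406891235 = 0.00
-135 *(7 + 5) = -1620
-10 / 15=-2 / 3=-0.67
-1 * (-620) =620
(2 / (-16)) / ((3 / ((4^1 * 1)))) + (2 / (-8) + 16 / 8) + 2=43 / 12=3.58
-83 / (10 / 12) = -498 / 5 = -99.60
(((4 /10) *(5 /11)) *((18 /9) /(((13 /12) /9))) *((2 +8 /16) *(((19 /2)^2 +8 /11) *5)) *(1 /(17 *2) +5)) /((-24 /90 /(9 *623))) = -38860401958875 /106964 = -363303559.69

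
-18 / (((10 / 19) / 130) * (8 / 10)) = -11115 / 2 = -5557.50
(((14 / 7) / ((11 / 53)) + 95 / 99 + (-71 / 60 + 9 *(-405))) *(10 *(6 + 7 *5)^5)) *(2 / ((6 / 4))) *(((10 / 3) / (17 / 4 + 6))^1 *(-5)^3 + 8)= 163380004394914976 / 891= 183367008299567.87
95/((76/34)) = 85/2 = 42.50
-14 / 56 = -1 / 4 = -0.25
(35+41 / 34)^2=1515361 / 1156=1310.87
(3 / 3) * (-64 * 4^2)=-1024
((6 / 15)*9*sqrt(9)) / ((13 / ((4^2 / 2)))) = 6.65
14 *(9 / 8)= 63 / 4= 15.75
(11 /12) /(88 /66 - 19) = -11 /212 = -0.05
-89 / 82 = -1.09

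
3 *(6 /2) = 9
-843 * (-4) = 3372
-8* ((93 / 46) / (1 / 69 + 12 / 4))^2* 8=-77841 / 2704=-28.79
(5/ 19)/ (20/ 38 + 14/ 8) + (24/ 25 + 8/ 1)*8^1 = 310516/ 4325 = 71.80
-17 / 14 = -1.21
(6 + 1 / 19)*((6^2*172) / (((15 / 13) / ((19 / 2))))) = 308568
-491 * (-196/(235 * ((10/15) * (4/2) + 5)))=288708/4465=64.66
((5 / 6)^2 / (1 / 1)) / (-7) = -25 / 252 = -0.10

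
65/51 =1.27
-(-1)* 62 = 62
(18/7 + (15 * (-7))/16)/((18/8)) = -149/84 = -1.77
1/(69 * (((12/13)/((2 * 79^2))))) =81133/414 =195.97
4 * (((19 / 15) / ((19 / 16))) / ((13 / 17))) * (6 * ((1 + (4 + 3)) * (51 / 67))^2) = 362225664 / 291785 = 1241.41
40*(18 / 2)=360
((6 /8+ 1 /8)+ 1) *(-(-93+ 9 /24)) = 11115 /64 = 173.67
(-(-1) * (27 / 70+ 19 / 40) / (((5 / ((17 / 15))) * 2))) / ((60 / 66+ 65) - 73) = -45067 / 3276000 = -0.01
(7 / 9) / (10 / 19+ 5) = 19 / 135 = 0.14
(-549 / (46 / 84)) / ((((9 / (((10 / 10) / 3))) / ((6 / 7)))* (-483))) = 244 / 3703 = 0.07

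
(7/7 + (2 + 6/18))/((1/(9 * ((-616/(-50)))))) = 1848/5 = 369.60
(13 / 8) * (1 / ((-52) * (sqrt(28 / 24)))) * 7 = -sqrt(42) / 32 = -0.20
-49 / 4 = -12.25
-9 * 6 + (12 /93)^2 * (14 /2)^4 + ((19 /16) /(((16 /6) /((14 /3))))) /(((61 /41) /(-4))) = -18394861 /937936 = -19.61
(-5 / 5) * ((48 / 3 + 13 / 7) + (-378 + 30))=2311 / 7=330.14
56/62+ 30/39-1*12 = -4162/403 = -10.33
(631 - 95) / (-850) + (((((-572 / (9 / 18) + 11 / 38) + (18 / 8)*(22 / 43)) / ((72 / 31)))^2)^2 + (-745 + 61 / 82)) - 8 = 1862313708427806924412264456817 / 31799549019068108800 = 58564154708.96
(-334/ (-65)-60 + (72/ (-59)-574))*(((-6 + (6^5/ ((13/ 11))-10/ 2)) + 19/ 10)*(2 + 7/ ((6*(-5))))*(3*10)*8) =-437568541114736/ 249275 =-1755364722.15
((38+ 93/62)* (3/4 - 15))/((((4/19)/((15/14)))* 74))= -1283355/33152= -38.71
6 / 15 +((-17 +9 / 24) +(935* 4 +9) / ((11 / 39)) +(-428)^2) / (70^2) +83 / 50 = 18176689 / 431200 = 42.15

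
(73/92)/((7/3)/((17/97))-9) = 3723/20240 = 0.18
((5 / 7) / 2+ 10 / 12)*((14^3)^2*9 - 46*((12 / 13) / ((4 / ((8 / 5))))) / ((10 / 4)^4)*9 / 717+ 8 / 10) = 657963805114508 / 8155875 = 80673600.95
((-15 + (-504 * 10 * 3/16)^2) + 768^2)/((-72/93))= -7661309/4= -1915327.25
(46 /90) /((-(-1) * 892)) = 23 /40140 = 0.00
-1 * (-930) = 930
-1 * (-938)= 938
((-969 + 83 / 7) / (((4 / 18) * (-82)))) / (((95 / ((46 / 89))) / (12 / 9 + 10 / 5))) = 462300 / 485317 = 0.95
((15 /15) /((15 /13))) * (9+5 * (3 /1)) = 104 /5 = 20.80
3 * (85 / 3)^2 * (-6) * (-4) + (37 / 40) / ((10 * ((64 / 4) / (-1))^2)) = 5918720037 / 102400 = 57800.00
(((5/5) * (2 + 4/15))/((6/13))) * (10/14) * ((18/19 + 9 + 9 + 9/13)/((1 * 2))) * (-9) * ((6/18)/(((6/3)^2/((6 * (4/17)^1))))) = -693/19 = -36.47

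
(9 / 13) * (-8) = -72 / 13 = -5.54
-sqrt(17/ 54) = -sqrt(102)/ 18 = -0.56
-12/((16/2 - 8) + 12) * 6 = -6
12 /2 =6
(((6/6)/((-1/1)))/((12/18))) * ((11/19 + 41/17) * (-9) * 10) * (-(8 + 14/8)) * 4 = -5085990/323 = -15746.10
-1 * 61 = -61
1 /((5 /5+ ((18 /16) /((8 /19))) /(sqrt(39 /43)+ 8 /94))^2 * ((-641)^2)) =1048540950571995136 /2786966635675699250898601-12647796957609984 * sqrt(1677) /2786966635675699250898601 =0.00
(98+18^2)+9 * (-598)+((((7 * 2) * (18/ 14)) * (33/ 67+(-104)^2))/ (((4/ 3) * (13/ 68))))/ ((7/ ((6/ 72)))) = 50397625/ 12194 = 4132.99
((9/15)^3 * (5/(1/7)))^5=241162079949/9765625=24695.00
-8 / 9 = -0.89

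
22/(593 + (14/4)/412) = 18128/488639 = 0.04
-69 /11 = -6.27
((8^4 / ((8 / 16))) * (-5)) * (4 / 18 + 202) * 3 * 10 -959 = -745474877 / 3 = -248491625.67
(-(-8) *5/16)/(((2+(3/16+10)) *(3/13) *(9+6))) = 8/135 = 0.06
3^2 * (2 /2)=9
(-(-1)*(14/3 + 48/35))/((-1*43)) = -634/4515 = -0.14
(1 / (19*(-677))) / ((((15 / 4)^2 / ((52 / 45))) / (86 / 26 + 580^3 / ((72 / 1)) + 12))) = -20291762624 / 1172140875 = -17.31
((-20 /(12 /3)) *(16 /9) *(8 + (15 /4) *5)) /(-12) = 19.81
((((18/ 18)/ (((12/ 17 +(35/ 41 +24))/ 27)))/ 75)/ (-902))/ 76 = -153/ 744667000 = -0.00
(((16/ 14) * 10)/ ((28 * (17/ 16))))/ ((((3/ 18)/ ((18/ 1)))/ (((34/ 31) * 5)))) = 345600/ 1519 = 227.52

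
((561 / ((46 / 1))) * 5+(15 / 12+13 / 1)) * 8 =13842 / 23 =601.83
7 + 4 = 11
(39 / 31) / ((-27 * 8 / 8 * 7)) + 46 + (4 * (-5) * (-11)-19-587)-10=-683563 / 1953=-350.01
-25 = -25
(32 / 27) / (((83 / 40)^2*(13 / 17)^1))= 870400 / 2418039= 0.36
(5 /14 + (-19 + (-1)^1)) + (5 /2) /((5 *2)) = -543 /28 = -19.39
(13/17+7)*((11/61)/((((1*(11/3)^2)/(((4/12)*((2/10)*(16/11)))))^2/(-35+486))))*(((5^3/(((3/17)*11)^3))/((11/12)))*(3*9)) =19656069120/1188717431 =16.54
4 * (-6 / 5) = -4.80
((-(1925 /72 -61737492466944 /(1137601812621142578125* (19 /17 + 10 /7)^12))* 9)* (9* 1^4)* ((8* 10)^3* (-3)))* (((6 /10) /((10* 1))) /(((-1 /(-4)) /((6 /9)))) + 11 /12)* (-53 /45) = -5407118110427721199594866478235030186340936782452344704 /1281878196785002357665268576972146468798828125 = -4218121600.00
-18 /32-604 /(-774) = 1349 /6192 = 0.22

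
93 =93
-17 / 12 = -1.42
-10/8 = -5/4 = -1.25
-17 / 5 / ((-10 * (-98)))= -17 / 4900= -0.00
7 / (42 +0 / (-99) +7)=1 / 7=0.14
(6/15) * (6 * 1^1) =12/5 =2.40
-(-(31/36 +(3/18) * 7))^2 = -4.11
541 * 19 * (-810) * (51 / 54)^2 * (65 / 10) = -193091015 / 4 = -48272753.75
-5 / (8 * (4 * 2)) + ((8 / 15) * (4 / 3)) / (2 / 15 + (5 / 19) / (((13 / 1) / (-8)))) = -253723 / 10176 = -24.93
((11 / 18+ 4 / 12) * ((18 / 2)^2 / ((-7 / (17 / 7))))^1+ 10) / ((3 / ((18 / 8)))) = -4863 / 392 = -12.41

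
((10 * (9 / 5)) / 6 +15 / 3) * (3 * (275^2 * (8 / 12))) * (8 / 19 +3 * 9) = 630410000 / 19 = 33179473.68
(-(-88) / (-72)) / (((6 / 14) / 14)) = -1078 / 27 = -39.93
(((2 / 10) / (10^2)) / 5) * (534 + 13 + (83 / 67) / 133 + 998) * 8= 4.94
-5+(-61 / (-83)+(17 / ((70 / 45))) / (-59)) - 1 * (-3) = -99429 / 68558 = -1.45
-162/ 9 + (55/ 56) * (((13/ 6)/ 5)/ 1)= -5905/ 336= -17.57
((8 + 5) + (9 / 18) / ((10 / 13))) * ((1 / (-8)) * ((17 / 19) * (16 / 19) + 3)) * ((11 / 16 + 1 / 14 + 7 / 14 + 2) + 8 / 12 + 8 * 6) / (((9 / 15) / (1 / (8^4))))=-307328905 / 2271215616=-0.14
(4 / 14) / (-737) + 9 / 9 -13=-61910 / 5159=-12.00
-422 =-422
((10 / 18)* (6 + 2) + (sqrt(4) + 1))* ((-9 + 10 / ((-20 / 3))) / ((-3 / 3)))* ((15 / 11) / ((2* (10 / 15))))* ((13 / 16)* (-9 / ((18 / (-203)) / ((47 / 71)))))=872572155 / 199936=4364.26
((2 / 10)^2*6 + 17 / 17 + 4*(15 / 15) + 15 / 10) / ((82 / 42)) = 7077 / 2050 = 3.45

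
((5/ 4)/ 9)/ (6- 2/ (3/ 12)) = -5/ 72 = -0.07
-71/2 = -35.50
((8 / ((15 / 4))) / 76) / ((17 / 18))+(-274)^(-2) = 0.03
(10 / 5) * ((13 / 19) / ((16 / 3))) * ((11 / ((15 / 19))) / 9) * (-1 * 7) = -1001 / 360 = -2.78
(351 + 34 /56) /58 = 9845 /1624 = 6.06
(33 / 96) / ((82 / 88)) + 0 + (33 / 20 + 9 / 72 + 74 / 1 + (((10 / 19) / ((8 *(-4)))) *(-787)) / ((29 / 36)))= 41663413 / 451820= 92.21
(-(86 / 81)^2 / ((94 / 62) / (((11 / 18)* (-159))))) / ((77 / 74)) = 449610236 / 6475707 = 69.43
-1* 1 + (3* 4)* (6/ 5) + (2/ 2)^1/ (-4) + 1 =14.15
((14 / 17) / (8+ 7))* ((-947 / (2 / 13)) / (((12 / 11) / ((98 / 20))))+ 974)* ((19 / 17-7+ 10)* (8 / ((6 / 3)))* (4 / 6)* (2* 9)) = -1254766324 / 4335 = -289450.13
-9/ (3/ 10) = -30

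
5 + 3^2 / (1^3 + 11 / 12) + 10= 453 / 23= 19.70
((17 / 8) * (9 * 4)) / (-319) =-153 / 638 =-0.24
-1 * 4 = -4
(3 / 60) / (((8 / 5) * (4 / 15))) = 15 / 128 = 0.12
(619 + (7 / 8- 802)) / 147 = -1457 / 1176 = -1.24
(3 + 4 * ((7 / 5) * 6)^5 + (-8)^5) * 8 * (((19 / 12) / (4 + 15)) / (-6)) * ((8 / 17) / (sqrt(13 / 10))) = -6168.98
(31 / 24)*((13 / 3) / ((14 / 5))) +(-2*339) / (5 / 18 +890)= 19988743 / 16153200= 1.24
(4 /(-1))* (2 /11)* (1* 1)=-8 /11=-0.73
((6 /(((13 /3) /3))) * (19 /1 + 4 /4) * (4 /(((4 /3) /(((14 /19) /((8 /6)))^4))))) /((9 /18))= 78764805 /1694173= 46.49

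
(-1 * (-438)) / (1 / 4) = 1752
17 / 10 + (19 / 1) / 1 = 207 / 10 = 20.70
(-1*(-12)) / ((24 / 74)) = 37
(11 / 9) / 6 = 11 / 54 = 0.20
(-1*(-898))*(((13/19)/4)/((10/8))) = 11674/95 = 122.88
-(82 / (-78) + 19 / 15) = -14 / 65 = -0.22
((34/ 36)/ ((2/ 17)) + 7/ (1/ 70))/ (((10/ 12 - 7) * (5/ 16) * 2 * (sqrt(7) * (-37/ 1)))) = 71716 * sqrt(7)/ 143745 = 1.32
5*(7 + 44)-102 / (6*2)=493 / 2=246.50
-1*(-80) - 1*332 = -252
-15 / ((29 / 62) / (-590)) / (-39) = -182900 / 377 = -485.15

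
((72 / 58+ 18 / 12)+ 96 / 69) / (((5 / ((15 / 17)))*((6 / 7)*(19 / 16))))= 154364 / 215441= 0.72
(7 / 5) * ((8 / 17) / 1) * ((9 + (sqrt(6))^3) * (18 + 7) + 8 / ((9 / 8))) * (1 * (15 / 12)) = 29246 / 153 + 2100 * sqrt(6) / 17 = 493.73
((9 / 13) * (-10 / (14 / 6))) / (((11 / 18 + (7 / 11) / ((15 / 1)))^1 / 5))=-1336500 / 58877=-22.70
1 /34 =0.03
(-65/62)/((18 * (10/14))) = -91/1116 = -0.08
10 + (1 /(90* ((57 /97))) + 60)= 359197 /5130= 70.02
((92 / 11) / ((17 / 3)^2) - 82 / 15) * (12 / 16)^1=-124129 / 31790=-3.90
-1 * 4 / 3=-4 / 3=-1.33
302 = 302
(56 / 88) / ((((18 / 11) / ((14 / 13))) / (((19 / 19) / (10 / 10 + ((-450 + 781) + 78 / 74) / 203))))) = 368039 / 2316249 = 0.16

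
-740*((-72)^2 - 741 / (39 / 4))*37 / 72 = -17482130 / 9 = -1942458.89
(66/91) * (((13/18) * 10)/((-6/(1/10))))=-11/126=-0.09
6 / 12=1 / 2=0.50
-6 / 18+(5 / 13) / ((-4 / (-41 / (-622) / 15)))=-10795 / 32344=-0.33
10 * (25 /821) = 250 /821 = 0.30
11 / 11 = 1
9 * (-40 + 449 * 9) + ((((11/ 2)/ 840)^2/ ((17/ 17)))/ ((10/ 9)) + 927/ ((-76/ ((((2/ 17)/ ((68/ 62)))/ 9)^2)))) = 1612793967397845011/ 44788637376000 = 36009.00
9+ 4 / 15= 9.27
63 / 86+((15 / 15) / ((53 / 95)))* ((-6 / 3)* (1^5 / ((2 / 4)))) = -29341 / 4558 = -6.44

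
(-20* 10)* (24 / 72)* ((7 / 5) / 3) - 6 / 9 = -286 / 9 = -31.78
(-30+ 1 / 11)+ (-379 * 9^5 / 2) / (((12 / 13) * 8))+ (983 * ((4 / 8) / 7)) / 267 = -1993812608467 / 1315776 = -1515313.10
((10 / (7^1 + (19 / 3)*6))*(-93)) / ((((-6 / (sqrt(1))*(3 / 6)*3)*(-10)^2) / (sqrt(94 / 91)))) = 31*sqrt(8554) / 122850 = 0.02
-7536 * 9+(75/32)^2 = -69446151/1024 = -67818.51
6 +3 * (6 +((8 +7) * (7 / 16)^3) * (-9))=-40611 / 4096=-9.91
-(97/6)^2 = -261.36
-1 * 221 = -221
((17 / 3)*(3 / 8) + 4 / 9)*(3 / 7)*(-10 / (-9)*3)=925 / 252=3.67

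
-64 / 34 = -32 / 17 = -1.88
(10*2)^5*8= 25600000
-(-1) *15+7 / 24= 367 / 24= 15.29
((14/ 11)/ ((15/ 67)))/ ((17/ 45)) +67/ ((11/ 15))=1809/ 17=106.41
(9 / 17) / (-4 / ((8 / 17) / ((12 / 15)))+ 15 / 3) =-5 / 17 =-0.29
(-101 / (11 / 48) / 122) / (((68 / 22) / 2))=-2424 / 1037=-2.34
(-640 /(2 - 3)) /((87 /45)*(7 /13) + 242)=124800 /47393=2.63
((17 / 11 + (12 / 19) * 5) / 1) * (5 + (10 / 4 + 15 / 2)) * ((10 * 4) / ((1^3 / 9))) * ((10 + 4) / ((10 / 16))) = 568917.13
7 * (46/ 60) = 161/ 30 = 5.37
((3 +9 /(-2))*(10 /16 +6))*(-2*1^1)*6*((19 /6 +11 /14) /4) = 13197 /112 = 117.83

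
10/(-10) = -1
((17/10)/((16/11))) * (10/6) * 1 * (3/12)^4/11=0.00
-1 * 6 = -6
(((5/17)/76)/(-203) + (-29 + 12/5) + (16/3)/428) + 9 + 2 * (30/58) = -6968066353/420952980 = -16.55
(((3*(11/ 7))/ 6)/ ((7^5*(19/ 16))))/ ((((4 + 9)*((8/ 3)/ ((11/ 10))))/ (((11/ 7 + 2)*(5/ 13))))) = 9075/ 5288793146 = 0.00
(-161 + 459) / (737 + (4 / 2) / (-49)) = 14602 / 36111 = 0.40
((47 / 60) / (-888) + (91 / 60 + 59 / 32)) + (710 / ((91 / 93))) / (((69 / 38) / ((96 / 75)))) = 2870720821 / 5575752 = 514.86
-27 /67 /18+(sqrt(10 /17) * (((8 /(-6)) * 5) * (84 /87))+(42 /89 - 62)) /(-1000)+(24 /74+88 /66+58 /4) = 14 * sqrt(170) /36975+2680136753 /165473250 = 16.20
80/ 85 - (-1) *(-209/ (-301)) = 8369/ 5117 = 1.64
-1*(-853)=853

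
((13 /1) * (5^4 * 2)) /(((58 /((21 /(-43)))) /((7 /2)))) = -1194375 /2494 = -478.90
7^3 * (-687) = -235641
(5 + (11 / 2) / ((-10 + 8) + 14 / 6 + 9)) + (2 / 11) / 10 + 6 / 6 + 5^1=35751 / 3080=11.61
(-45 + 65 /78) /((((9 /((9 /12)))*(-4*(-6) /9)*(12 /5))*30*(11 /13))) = -3445 /152064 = -0.02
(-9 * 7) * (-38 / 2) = 1197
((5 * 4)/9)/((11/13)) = 2.63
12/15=4/5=0.80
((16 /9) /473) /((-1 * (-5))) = 16 /21285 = 0.00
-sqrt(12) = -2 * sqrt(3) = -3.46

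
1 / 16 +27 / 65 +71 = 74337 / 1040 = 71.48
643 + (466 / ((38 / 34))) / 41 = 508819 / 779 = 653.17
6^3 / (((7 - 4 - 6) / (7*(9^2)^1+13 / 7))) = -286704 / 7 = -40957.71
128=128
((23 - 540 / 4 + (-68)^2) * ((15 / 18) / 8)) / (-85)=-94 / 17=-5.53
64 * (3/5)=192/5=38.40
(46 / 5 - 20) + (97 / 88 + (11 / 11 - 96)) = -46067 / 440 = -104.70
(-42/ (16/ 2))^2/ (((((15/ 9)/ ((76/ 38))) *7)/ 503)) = 2376.68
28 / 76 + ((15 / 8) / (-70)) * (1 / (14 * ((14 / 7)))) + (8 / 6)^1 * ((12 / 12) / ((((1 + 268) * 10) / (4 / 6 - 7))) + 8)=7956260863 / 721264320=11.03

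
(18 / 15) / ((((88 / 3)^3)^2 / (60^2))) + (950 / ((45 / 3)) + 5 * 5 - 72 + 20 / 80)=722003523917 / 43537883136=16.58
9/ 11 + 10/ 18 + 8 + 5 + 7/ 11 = 15.01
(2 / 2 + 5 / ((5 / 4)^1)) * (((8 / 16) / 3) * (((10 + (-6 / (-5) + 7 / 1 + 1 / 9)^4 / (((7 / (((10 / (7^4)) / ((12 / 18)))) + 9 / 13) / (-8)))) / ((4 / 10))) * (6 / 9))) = -359280472901 / 10758038895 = -33.40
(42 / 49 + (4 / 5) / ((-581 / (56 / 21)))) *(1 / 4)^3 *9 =11157 / 92960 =0.12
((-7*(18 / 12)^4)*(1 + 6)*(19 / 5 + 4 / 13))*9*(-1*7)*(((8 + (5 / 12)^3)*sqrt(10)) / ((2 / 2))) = 2653193151*sqrt(10) / 5120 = 1638697.94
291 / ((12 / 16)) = 388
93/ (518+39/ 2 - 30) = 186/ 1015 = 0.18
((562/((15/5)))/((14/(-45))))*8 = -33720/7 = -4817.14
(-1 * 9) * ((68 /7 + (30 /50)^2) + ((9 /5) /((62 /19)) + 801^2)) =-62653375269 /10850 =-5774504.63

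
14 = 14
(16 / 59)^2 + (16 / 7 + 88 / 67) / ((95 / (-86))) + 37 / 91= -5601215559 / 2016247415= -2.78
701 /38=18.45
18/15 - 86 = -424/5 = -84.80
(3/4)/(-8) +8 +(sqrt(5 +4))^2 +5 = 701/32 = 21.91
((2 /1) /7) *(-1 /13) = -0.02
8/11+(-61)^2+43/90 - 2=3683003/990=3720.21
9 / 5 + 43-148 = -516 / 5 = -103.20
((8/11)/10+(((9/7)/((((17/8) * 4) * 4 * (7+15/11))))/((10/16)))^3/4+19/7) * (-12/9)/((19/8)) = -2514294097999912/1606948453716375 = -1.56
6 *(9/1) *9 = 486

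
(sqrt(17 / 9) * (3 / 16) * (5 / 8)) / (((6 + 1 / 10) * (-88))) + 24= 24 - 25 * sqrt(17) / 343552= 24.00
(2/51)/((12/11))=11/306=0.04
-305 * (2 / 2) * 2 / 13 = -610 / 13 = -46.92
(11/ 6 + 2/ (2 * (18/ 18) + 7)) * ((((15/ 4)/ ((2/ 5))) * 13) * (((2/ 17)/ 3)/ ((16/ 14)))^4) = 28872025/ 83130789888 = 0.00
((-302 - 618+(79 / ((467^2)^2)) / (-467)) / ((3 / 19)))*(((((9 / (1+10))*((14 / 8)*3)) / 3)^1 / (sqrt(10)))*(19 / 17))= -154916874660651712539*sqrt(10) / 166144512089960360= -2948.58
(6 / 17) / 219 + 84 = 104246 / 1241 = 84.00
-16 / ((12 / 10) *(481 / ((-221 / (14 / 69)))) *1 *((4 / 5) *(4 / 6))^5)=1484578125 / 2121728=699.70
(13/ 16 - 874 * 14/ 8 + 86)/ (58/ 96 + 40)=-69249/ 1949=-35.53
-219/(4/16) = -876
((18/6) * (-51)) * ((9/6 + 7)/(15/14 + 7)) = -18207/113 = -161.12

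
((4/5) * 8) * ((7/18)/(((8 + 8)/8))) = 56/45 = 1.24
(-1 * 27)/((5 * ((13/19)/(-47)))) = 24111/65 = 370.94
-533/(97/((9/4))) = -12.36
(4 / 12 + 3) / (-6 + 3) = -10 / 9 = -1.11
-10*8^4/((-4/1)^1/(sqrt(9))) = 30720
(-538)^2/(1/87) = 25181628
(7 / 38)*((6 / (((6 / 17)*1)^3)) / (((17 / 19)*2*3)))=2023 / 432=4.68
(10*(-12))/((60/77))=-154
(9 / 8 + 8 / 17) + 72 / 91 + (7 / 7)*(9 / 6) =48103 / 12376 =3.89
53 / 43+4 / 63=3511 / 2709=1.30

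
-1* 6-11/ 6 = -7.83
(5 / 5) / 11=1 / 11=0.09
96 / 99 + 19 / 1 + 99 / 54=1439 / 66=21.80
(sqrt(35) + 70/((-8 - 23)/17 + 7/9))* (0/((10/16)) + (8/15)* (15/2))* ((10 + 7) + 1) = -9639/2 + 72* sqrt(35) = -4393.54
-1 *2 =-2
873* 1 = 873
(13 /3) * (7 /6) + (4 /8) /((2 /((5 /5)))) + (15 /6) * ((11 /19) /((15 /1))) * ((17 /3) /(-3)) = 10513 /2052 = 5.12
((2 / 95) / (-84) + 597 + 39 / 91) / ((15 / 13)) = 30988607 / 59850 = 517.77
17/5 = 3.40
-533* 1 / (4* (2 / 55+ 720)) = -29315 / 158408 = -0.19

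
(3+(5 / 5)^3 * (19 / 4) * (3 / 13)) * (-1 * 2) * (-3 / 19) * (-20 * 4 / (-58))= 12780 / 7163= 1.78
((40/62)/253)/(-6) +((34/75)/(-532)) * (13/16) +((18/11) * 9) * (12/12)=36866717897/2503485600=14.73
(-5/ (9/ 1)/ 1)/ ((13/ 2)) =-10/ 117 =-0.09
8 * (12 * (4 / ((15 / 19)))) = 2432 / 5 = 486.40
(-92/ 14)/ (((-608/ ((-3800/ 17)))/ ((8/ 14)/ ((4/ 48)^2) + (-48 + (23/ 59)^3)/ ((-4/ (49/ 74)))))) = -22076253621425/ 101279778544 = -217.97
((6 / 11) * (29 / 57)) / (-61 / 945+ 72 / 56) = 27405 / 120593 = 0.23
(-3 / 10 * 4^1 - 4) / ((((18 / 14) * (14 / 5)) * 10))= -13 / 90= -0.14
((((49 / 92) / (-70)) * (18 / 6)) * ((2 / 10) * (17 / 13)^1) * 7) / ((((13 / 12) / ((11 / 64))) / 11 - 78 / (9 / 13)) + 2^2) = 907137 / 2346432400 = 0.00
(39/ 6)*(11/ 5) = 143/ 10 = 14.30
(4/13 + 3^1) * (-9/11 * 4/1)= -1548/143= -10.83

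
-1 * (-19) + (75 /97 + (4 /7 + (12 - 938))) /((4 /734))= -230391845 /1358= -169655.26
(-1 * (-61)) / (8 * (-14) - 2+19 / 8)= -0.55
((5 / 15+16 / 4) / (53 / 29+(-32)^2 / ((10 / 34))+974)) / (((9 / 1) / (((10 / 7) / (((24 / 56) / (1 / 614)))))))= 9425 / 16072213509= 0.00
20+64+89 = 173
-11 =-11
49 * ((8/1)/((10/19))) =3724/5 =744.80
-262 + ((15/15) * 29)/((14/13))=-3291/14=-235.07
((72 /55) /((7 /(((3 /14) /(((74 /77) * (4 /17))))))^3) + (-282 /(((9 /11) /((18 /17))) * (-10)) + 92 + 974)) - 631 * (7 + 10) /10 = 22530251898523 /756115566080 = 29.80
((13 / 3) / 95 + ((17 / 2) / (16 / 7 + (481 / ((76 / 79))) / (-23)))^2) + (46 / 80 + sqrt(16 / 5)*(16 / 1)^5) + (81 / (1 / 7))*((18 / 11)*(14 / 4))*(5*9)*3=124585692667584269201 / 284185997535000 + 4194304*sqrt(5) / 5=2314144.67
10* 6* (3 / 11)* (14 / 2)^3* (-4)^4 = 15805440 / 11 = 1436858.18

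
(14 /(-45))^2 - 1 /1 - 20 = -42329 /2025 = -20.90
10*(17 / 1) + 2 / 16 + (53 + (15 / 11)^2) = 217785 / 968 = 224.98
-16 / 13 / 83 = -16 / 1079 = -0.01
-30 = -30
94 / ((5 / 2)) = 188 / 5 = 37.60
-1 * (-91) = 91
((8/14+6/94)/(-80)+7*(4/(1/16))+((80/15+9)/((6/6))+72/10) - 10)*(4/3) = 612.70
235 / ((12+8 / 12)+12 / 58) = 4089 / 224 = 18.25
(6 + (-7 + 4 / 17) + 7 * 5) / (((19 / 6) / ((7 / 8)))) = 6111 / 646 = 9.46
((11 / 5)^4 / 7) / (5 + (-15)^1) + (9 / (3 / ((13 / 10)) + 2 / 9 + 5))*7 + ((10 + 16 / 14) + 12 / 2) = 970332529 / 38543750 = 25.17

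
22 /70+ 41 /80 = 463 /560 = 0.83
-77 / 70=-1.10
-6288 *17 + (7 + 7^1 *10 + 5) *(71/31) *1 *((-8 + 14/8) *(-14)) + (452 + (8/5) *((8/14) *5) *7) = -2789347/31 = -89978.94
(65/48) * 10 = 325/24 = 13.54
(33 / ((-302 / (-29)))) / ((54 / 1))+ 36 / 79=220897 / 429444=0.51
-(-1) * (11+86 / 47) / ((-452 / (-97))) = 58491 / 21244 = 2.75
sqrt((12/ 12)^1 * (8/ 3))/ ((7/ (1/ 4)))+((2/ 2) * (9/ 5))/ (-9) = -1/ 5+sqrt(6)/ 42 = -0.14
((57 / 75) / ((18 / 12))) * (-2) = -76 / 75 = -1.01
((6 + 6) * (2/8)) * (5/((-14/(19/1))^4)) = 1954815/38416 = 50.89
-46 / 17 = -2.71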